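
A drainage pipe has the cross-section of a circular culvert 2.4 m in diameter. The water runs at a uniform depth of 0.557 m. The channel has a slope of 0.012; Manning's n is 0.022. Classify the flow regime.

supercritical

For a circular section of diameter D = 2.4 m at depth y = 0.557 m, the central angle is θ = 2 arccos(1 − 2y/D) = 2.011 rad. Then A = (D²/8)(θ − sin θ) = 0.7962 m² and P = Dθ/2 = 2.413 m.
Hydraulic radius R = A/P = 0.7962/2.413 = 0.33 m.
V = (1/n) R^(2/3) √S = (1/0.022) × 0.33^(2/3) × √0.012 = 2.378 m/s. Hydraulic depth D_h = A/T = 0.7962/2.026 = 0.3929 m.
Froude number Fr = V/√(g·D_h) = 2.378/√(9.81×0.3929) = 1.21, which is greater than 1, so the flow is supercritical.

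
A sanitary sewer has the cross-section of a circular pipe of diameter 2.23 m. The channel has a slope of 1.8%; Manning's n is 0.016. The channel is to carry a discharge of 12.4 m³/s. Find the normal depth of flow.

y_n = 1.19 m

Manning's equation rearranged: A R^(2/3) = nQ / (1·√S) = 0.016 × 12.4 / (√0.018) = 1.479.
Try y = 1.07 m: A R^(2/3) = 1.233 — short.
Try y = 1.38 m: A R^(2/3) = 1.863 — over.
Try y = 1.19 m: A R^(2/3) = 1.475 — matches.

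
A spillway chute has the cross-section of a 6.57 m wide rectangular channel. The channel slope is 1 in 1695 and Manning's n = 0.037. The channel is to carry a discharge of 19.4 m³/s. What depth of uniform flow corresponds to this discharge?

y_n = 3.24 m

Manning's equation rearranged: A R^(2/3) = nQ / (1·√S) = 0.037 × 19.4 / (√0.00059) = 29.55.
Try y = 3.69 m: A R^(2/3) = 35.04 — over.
Try y = 2.47 m: A R^(2/3) = 20.4 — short.
Try y = 3.24 m: A R^(2/3) = 29.5 — ≈ 29.55.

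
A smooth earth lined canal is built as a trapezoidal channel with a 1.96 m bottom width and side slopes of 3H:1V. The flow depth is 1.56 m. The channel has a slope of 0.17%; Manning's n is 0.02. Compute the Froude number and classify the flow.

With bottom width b = 1.96 m and side slope z = 3: A = (b + zy)y = (1.96 + 3×1.56)×1.56 = 10.36 m²; P = b + 2y√(1+z²) = 1.96 + 2×1.56×3.162 = 11.83 m.
Hydraulic radius R = A/P = 10.36/11.83 = 0.8759 m.
V = (1/n) R^(2/3) √S = (1/0.02) × 0.8759^(2/3) × √0.0017 = 1.887 m/s. Hydraulic depth D_h = A/T = 10.36/11.32 = 0.9151 m.
Froude number Fr = V/√(g·D_h) = 1.887/√(9.81×0.9151) = 0.63, which is less than 1, so the flow is subcritical.

subcritical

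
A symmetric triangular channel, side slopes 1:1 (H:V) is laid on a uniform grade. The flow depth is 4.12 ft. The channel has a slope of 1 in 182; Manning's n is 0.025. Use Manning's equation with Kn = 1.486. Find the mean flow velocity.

For a triangular section with side slope z = 1: A = zy² = 1×4.12² = 16.97 ft²; P = 2y√(1+z²) = 2×4.12×1.414 = 11.65 ft.
Hydraulic radius R = A/P = 16.97/11.65 = 1.457 ft.
From Manning's equation, V = (1.486/n) R^(2/3) S^(1/2) = (1.486/0.025) × 1.457^(2/3) × 0.005495^(1/2) = 5.66 ft/s.

V = 5.66 ft/s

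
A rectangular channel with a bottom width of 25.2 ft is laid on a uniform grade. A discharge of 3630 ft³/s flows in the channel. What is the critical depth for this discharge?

y_c = 8.64 ft

For a rectangular channel, critical depth y_c = (q²/g)^(1/3) where q = Q/b = 3630/25.2 = 144 ft²/s.
So y_c = (144²/32.2)^(1/3) = 8.64 ft.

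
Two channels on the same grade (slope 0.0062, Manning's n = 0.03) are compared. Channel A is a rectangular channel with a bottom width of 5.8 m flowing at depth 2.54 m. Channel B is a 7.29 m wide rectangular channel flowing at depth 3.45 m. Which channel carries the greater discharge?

channel B

Channel A: Flow area A = b·y = 5.8 × 2.54 = 14.73 m². Wetted perimeter P = b + 2y = 5.8 + 2×2.54 = 10.88 m. Hydraulic radius R = A/P = 14.73/10.88 = 1.354 m. Q_A = (1/0.03)·14.73·1.354^(2/3)·√0.0062 = 47.33 m³/s.
Channel B: Flow area A = b·y = 7.29 × 3.45 = 25.15 m². Wetted perimeter P = b + 2y = 7.29 + 2×3.45 = 14.19 m. Hydraulic radius R = A/P = 25.15/14.19 = 1.772 m. Q_B = (1/0.03)·25.15·1.772^(2/3)·√0.0062 = 96.68 m³/s.
Q_A = 47.33 m³/s vs Q_B = 96.68 m³/s, so channel B carries more.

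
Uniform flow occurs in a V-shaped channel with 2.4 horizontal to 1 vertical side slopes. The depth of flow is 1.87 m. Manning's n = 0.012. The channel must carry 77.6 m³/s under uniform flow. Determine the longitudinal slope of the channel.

S = 0.015

For a triangular section with side slope z = 2.4: A = zy² = 2.4×1.87² = 8.393 m²; P = 2y√(1+z²) = 2×1.87×2.6 = 9.724 m.
Hydraulic radius R = A/P = 8.393/9.724 = 0.8631 m.
From Manning's equation, S = [nQ / (1 A R^(2/3))]² = [0.012 × 77.6 / (1 × 8.393 × 0.8631^(2/3))]² = 0.015.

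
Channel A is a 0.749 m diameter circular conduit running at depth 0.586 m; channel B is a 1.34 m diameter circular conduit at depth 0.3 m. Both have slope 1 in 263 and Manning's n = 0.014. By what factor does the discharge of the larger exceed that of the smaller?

Channel A: For a circular section of diameter D = 0.749 m at depth y = 0.586 m, the central angle is θ = 2 arccos(1 − 2y/D) = 4.342 rad. Then A = (D²/8)(θ − sin θ) = 0.3698 m² and P = Dθ/2 = 1.626 m. Hydraulic radius R = A/P = 0.3698/1.626 = 0.2274 m. Q_A = (1/0.014)·0.3698·0.2274^(2/3)·√0.003802 = 0.607 m³/s.
Channel B: For a circular section of diameter D = 1.34 m at depth y = 0.3 m, the central angle is θ = 2 arccos(1 − 2y/D) = 1.971 rad. Then A = (D²/8)(θ − sin θ) = 0.2358 m² and P = Dθ/2 = 1.321 m. Hydraulic radius R = A/P = 0.2358/1.321 = 0.1785 m. Q_B = (1/0.014)·0.2358·0.1785^(2/3)·√0.003802 = 0.3293 m³/s.
The larger discharge is 0.607 m³/s and the smaller is 0.3293 m³/s; the ratio is 1.84.

1.84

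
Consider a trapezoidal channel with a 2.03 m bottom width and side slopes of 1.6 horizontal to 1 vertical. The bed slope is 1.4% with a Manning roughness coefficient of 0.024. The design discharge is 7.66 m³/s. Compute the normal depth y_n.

Manning's equation rearranged: A R^(2/3) = nQ / (1·√S) = 0.024 × 7.66 / (√0.014) = 1.554.
Try y = 0.622 m: A R^(2/3) = 1.072 — too small.
Try y = 0.758 m: A R^(2/3) = 1.554 — matches.

y_n = 0.758 m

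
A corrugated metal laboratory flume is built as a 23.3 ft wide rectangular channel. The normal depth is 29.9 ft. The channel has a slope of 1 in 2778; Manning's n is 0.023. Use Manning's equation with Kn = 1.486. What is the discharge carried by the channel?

Q = 3520 ft³/s

Flow area A = b·y = 23.3 × 29.9 = 696.7 ft². Wetted perimeter P = b + 2y = 23.3 + 2×29.9 = 83.1 ft.
Hydraulic radius R = A/P = 696.7/83.1 = 8.384 ft.
Manning's equation: Q = (1.486/n) A R^(2/3) S^(1/2) = (1.486/0.023) × 696.7 × 8.384^(2/3) × 0.00036^(1/2) = 3520 ft³/s.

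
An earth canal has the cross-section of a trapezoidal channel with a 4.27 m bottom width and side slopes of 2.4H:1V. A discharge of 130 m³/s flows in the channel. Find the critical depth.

At critical depth, Q² T / (g A³) = 1, i.e. A³/T = Q²/g = 130²/9.81 = 1723.
At y = 3.27 m: A³/T = 3116 — high.
At y = 2.44 m: A³/T = 943.7 — low.
At y = 2.83 m: A³/T = 1718 — ≈ 1723.

y_c = 2.83 m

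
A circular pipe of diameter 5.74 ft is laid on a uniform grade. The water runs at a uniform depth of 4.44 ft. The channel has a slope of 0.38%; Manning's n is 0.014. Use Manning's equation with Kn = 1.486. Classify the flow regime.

For a circular section of diameter D = 5.74 ft at depth y = 4.44 ft, the central angle is θ = 2 arccos(1 − 2y/D) = 4.299 rad. Then A = (D²/8)(θ − sin θ) = 21.48 ft² and P = Dθ/2 = 12.34 ft.
Hydraulic radius R = A/P = 21.48/12.34 = 1.741 ft.
V = (1.486/n) R^(2/3) √S = (1.486/0.014) × 1.741^(2/3) × √0.0038 = 9.468 ft/s. Hydraulic depth D_h = A/T = 21.48/4.805 = 4.47 ft.
Froude number Fr = V/√(g·D_h) = 9.468/√(32.2×4.47) = 0.789, which is less than 1, so the flow is subcritical.

subcritical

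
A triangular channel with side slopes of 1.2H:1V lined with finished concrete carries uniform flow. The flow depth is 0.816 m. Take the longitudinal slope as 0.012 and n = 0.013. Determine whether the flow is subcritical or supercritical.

For a triangular section with side slope z = 1.2: A = zy² = 1.2×0.816² = 0.799 m²; P = 2y√(1+z²) = 2×0.816×1.562 = 2.549 m.
Hydraulic radius R = A/P = 0.799/2.549 = 0.3134 m.
V = (1/n) R^(2/3) √S = (1/0.013) × 0.3134^(2/3) × √0.012 = 3.888 m/s. Hydraulic depth D_h = A/T = 0.799/1.958 = 0.408 m.
Froude number Fr = V/√(g·D_h) = 3.888/√(9.81×0.408) = 1.94, which is greater than 1, so the flow is supercritical.

supercritical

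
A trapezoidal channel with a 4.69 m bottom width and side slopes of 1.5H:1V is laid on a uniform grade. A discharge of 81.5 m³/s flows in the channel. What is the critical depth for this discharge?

At critical depth, Q² T / (g A³) = 1, i.e. A³/T = Q²/g = 81.5²/9.81 = 677.1.
Trying y = 3.02 m: A³/T = 1570 — too large.
Trying y = 1.95 m: A³/T = 310.7 — too small.
Trying y = 2.41 m: A³/T = 672.7 — ≈ 677.1.

y_c = 2.41 m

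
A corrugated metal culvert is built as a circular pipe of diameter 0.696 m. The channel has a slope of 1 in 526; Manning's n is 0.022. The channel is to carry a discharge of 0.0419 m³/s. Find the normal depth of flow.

Manning's equation rearranged: A R^(2/3) = nQ / (1·√S) = 0.022 × 0.0419 / (√0.001901) = 0.02114.
Try y = 0.218 m: A R^(2/3) = 0.02524 — over.
Try y = 0.145 m: A R^(2/3) = 0.01128 — short.
Try y = 0.199 m: A R^(2/3) = 0.02115 — matches.

y_n = 0.199 m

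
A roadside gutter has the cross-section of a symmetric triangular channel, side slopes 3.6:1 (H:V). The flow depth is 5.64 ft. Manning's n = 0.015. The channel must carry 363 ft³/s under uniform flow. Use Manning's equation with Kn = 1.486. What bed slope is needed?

S = 0.00027

For a triangular section with side slope z = 3.6: A = zy² = 3.6×5.64² = 114.5 ft²; P = 2y√(1+z²) = 2×5.64×3.736 = 42.15 ft.
Hydraulic radius R = A/P = 114.5/42.15 = 2.717 ft.
From Manning's equation, S = [nQ / (1.486 A R^(2/3))]² = [0.015 × 363 / (1.486 × 114.5 × 2.717^(2/3))]² = 0.00027.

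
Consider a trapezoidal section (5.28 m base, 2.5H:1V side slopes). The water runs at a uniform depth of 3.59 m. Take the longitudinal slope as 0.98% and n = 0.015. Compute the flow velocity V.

V = 10.8 m/s

With bottom width b = 5.28 m and side slope z = 2.5: A = (b + zy)y = (5.28 + 2.5×3.59)×3.59 = 51.18 m²; P = b + 2y√(1+z²) = 5.28 + 2×3.59×2.693 = 24.61 m.
Hydraulic radius R = A/P = 51.18/24.61 = 2.079 m.
From Manning's equation, V = (1/n) R^(2/3) S^(1/2) = (1/0.015) × 2.079^(2/3) × 0.0098^(1/2) = 10.8 m/s.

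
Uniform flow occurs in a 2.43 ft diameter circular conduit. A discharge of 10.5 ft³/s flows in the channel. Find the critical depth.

At critical depth, Q² T / (g A³) = 1, i.e. A³/T = Q²/g = 10.5²/32.2 = 3.424.
Try y = 1.34 ft: A³/T = 7.458 — over.
Try y = 0.82 ft: A³/T = 1.134 — short.
Try y = 1.09 ft: A³/T = 3.388 — close enough.

y_c = 1.09 ft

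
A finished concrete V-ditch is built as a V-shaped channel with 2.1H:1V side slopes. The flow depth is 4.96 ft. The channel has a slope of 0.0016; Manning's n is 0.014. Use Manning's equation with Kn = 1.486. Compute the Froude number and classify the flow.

subcritical

For a triangular section with side slope z = 2.1: A = zy² = 2.1×4.96² = 51.66 ft²; P = 2y√(1+z²) = 2×4.96×2.326 = 23.07 ft.
Hydraulic radius R = A/P = 51.66/23.07 = 2.239 ft.
V = (1.486/n) R^(2/3) √S = (1.486/0.014) × 2.239^(2/3) × √0.0016 = 7.267 ft/s. Hydraulic depth D_h = A/T = 51.66/20.83 = 2.48 ft.
Froude number Fr = V/√(g·D_h) = 7.267/√(32.2×2.48) = 0.813, which is less than 1, so the flow is subcritical.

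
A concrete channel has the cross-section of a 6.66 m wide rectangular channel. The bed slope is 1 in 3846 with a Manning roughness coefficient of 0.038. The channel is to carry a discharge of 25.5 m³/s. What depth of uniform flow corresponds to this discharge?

Manning's equation rearranged: A R^(2/3) = nQ / (1·√S) = 0.038 × 25.5 / (√0.00026) = 60.09.
At y = 4.77 m: A R^(2/3) = 49.77 — low.
At y = 7.07 m: A R^(2/3) = 81.18 — high.
At y = 5.54 m: A R^(2/3) = 60.12 — close enough.

y_n = 5.54 m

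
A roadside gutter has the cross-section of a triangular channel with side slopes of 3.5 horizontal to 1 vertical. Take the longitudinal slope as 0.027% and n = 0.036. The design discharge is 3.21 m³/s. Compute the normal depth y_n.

Manning's equation rearranged: A R^(2/3) = nQ / (1·√S) = 0.036 × 3.21 / (√0.00027) = 7.033.
At y = 1.14 m: A R^(2/3) = 3.046 — short.
At y = 1.56 m: A R^(2/3) = 7.031 — matches.

y_n = 1.56 m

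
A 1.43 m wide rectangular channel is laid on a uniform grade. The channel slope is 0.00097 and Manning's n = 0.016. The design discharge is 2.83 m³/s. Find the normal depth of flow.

Manning's equation rearranged: A R^(2/3) = nQ / (1·√S) = 0.016 × 2.83 / (√0.00097) = 1.454.
Trying y = 2.06 m: A R^(2/3) = 1.931 — high.
Trying y = 1.4 m: A R^(2/3) = 1.216 — low.
Trying y = 1.62 m: A R^(2/3) = 1.452 — matches.

y_n = 1.62 m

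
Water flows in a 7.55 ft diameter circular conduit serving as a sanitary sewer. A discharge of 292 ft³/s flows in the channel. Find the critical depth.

At critical depth, Q² T / (g A³) = 1, i.e. A³/T = Q²/g = 292²/32.2 = 2648.
Try y = 5.01 ft: A³/T = 4398 — high.
Try y = 3.33 ft: A³/T = 919.6 — low.
Try y = 4.39 ft: A³/T = 2645 — matches.

y_c = 4.39 ft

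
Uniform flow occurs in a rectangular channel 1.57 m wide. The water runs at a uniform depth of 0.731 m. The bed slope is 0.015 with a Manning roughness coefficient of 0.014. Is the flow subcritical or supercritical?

supercritical

Flow area A = b·y = 1.57 × 0.731 = 1.148 m². Wetted perimeter P = b + 2y = 1.57 + 2×0.731 = 3.032 m.
Hydraulic radius R = A/P = 1.148/3.032 = 0.3785 m.
V = (1/n) R^(2/3) √S = (1/0.014) × 0.3785^(2/3) × √0.015 = 4.578 m/s. Hydraulic depth D_h = A/T = 1.148/1.57 = 0.731 m.
Froude number Fr = V/√(g·D_h) = 4.578/√(9.81×0.731) = 1.71, which is greater than 1, so the flow is supercritical.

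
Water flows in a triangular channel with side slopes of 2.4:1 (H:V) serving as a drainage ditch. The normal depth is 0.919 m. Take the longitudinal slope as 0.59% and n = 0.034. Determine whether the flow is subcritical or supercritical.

For a triangular section with side slope z = 2.4: A = zy² = 2.4×0.919² = 2.027 m²; P = 2y√(1+z²) = 2×0.919×2.6 = 4.779 m.
Hydraulic radius R = A/P = 2.027/4.779 = 0.4242 m.
V = (1/n) R^(2/3) √S = (1/0.034) × 0.4242^(2/3) × √0.0059 = 1.275 m/s. Hydraulic depth D_h = A/T = 2.027/4.411 = 0.4595 m.
Froude number Fr = V/√(g·D_h) = 1.275/√(9.81×0.4595) = 0.601, which is less than 1, so the flow is subcritical.

subcritical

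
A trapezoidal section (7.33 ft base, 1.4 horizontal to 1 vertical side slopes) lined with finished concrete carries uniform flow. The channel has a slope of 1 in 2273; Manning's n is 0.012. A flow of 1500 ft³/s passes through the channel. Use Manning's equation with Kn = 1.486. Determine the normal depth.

Manning's equation rearranged: A R^(2/3) = nQ / (1.486·√S) = 0.012 × 1500 / (1.486 × √0.0004399) = 577.5.
Try y = 8.16 ft: A R^(2/3) = 406 — low.
Try y = 11.8 ft: A R^(2/3) = 915.9 — high.
Try y = 9.59 ft: A R^(2/3) = 577 — ≈ 577.5.

y_n = 9.59 ft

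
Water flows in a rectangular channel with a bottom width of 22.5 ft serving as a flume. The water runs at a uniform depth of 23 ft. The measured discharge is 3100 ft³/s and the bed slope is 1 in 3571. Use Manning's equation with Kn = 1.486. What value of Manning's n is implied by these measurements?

n = 0.016

Flow area A = b·y = 22.5 × 23 = 517.5 ft². Wetted perimeter P = b + 2y = 22.5 + 2×23 = 68.5 ft.
Hydraulic radius R = A/P = 517.5/68.5 = 7.555 ft.
Rearranging Manning's equation: n = (1.486/Q) A R^(2/3) S^(1/2) = (1.486/3100) × 517.5 × 7.555^(2/3) × √0.00028 = 0.016.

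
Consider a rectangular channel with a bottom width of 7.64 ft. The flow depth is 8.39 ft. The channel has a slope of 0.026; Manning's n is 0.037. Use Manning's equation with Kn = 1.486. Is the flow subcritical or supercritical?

subcritical

Flow area A = b·y = 7.64 × 8.39 = 64.1 ft². Wetted perimeter P = b + 2y = 7.64 + 2×8.39 = 24.42 ft.
Hydraulic radius R = A/P = 64.1/24.42 = 2.625 ft.
V = (1.486/n) R^(2/3) √S = (1.486/0.037) × 2.625^(2/3) × √0.026 = 12.32 ft/s. Hydraulic depth D_h = A/T = 64.1/7.64 = 8.39 ft.
Froude number Fr = V/√(g·D_h) = 12.32/√(32.2×8.39) = 0.75, which is less than 1, so the flow is subcritical.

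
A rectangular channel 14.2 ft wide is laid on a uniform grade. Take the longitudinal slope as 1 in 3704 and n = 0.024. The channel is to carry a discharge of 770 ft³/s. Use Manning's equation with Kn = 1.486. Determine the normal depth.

Manning's equation rearranged: A R^(2/3) = nQ / (1.486·√S) = 0.024 × 770 / (1.486 × √0.00027) = 756.9.
Trying y = 16.1 ft: A R^(2/3) = 662 — low.
Trying y = 22.8 ft: A R^(2/3) = 998.2 — high.
Trying y = 18 ft: A R^(2/3) = 756.5 — close enough.

y_n = 18 ft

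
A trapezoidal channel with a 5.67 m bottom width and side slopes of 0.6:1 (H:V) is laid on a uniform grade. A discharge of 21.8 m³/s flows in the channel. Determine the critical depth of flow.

At critical depth, Q² T / (g A³) = 1, i.e. A³/T = Q²/g = 21.8²/9.81 = 48.44.
Try y = 0.886 m: A³/T = 24.64 — short.
Try y = 1.1 m: A³/T = 48.3 — close enough.

y_c = 1.1 m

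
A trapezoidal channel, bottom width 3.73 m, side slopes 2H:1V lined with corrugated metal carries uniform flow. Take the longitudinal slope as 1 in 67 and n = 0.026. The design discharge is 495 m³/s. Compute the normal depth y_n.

y_n = 4.55 m

Manning's equation rearranged: A R^(2/3) = nQ / (1·√S) = 0.026 × 495 / (√0.01493) = 105.3.
Try y = 5.41 m: A R^(2/3) = 157.1 — over.
Try y = 3.26 m: A R^(2/3) = 49.9 — short.
Try y = 4.55 m: A R^(2/3) = 105.4 — matches.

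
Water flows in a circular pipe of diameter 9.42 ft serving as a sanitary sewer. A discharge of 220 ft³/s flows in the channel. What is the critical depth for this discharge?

At critical depth, Q² T / (g A³) = 1, i.e. A³/T = Q²/g = 220²/32.2 = 1503.
Trying y = 4.24 ft: A³/T = 3005 — high.
Trying y = 3.54 ft: A³/T = 1504 — ≈ 1503.

y_c = 3.54 ft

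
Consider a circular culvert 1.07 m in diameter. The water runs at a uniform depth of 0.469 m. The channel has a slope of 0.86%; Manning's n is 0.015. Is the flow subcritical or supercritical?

supercritical

For a circular section of diameter D = 1.07 m at depth y = 0.469 m, the central angle is θ = 2 arccos(1 − 2y/D) = 2.894 rad. Then A = (D²/8)(θ − sin θ) = 0.3792 m² and P = Dθ/2 = 1.548 m.
Hydraulic radius R = A/P = 0.3792/1.548 = 0.2449 m.
V = (1/n) R^(2/3) √S = (1/0.015) × 0.2449^(2/3) × √0.0086 = 2.42 m/s. Hydraulic depth D_h = A/T = 0.3792/1.062 = 0.3571 m.
Froude number Fr = V/√(g·D_h) = 2.42/√(9.81×0.3571) = 1.29, which is greater than 1, so the flow is supercritical.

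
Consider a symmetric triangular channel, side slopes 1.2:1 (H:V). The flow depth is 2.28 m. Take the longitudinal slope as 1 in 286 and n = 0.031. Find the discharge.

For a triangular section with side slope z = 1.2: A = zy² = 1.2×2.28² = 6.238 m²; P = 2y√(1+z²) = 2×2.28×1.562 = 7.123 m.
Hydraulic radius R = A/P = 6.238/7.123 = 0.8758 m.
Manning's equation: Q = (1/n) A R^(2/3) S^(1/2) = (1/0.031) × 6.238 × 0.8758^(2/3) × 0.003497^(1/2) = 10.9 m³/s.

Q = 10.9 m³/s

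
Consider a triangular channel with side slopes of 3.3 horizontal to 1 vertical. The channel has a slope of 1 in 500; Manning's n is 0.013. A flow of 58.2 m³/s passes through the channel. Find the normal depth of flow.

Manning's equation rearranged: A R^(2/3) = nQ / (1·√S) = 0.013 × 58.2 / (√0.002) = 16.92.
At y = 2.45 m: A R^(2/3) = 22.02 — over.
At y = 1.86 m: A R^(2/3) = 10.56 — short.
At y = 2.22 m: A R^(2/3) = 16.93 — ≈ 16.92.

y_n = 2.22 m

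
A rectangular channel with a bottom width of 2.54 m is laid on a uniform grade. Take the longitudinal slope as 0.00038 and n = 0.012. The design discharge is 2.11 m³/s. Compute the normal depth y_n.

y_n = 0.815 m

Manning's equation rearranged: A R^(2/3) = nQ / (1·√S) = 0.012 × 2.11 / (√0.00038) = 1.299.
Trying y = 0.94 m: A R^(2/3) = 1.584 — high.
Trying y = 0.593 m: A R^(2/3) = 0.8235 — low.
Trying y = 0.815 m: A R^(2/3) = 1.298 — close enough.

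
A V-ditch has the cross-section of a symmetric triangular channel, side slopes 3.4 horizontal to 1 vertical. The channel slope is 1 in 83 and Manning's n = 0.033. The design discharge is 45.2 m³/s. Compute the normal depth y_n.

y_n = 2.02 m

Manning's equation rearranged: A R^(2/3) = nQ / (1·√S) = 0.033 × 45.2 / (√0.01205) = 13.59.
Try y = 1.53 m: A R^(2/3) = 6.476 — short.
Try y = 2.22 m: A R^(2/3) = 17.47 — over.
Try y = 2.02 m: A R^(2/3) = 13.58 — matches.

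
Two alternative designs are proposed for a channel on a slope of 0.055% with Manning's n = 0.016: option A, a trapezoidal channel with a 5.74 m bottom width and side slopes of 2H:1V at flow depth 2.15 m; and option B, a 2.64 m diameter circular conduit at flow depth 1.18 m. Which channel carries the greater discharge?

Channel A: With bottom width b = 5.74 m and side slope z = 2: A = (b + zy)y = (5.74 + 2×2.15)×2.15 = 21.59 m²; P = b + 2y√(1+z²) = 5.74 + 2×2.15×2.236 = 15.36 m. Hydraulic radius R = A/P = 21.59/15.36 = 1.406 m. Q_A = (1/0.016)·21.59·1.406^(2/3)·√0.00055 = 39.71 m³/s.
Channel B: For a circular section of diameter D = 2.64 m at depth y = 1.18 m, the central angle is θ = 2 arccos(1 − 2y/D) = 2.929 rad. Then A = (D²/8)(θ − sin θ) = 2.368 m² and P = Dθ/2 = 3.866 m. Hydraulic radius R = A/P = 2.368/3.866 = 0.6125 m. Q_B = (1/0.016)·2.368·0.6125^(2/3)·√0.00055 = 2.503 m³/s.
Q_A = 39.71 m³/s vs Q_B = 2.503 m³/s, so channel A carries more.

channel A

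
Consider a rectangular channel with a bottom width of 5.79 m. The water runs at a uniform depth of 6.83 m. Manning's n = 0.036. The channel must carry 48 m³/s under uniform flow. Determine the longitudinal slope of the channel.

S = 0.000741

Flow area A = b·y = 5.79 × 6.83 = 39.55 m². Wetted perimeter P = b + 2y = 5.79 + 2×6.83 = 19.45 m.
Hydraulic radius R = A/P = 39.55/19.45 = 2.033 m.
From Manning's equation, S = [nQ / (1 A R^(2/3))]² = [0.036 × 48 / (1 × 39.55 × 2.033^(2/3))]² = 0.000741.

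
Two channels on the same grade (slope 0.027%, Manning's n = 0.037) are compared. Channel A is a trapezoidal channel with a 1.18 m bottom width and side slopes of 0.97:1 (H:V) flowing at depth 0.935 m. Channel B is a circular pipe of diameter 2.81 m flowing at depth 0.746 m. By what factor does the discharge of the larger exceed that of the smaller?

Channel A: With bottom width b = 1.18 m and side slope z = 0.97: A = (b + zy)y = (1.18 + 0.97×0.935)×0.935 = 1.951 m²; P = b + 2y√(1+z²) = 1.18 + 2×0.935×1.393 = 3.785 m. Hydraulic radius R = A/P = 1.951/3.785 = 0.5155 m. Q_A = (1/0.037)·1.951·0.5155^(2/3)·√0.00027 = 0.5571 m³/s.
Channel B: For a circular section of diameter D = 2.81 m at depth y = 0.746 m, the central angle is θ = 2 arccos(1 − 2y/D) = 2.165 rad. Then A = (D²/8)(θ − sin θ) = 1.319 m² and P = Dθ/2 = 3.042 m. Hydraulic radius R = A/P = 1.319/3.042 = 0.4337 m. Q_B = (1/0.037)·1.319·0.4337^(2/3)·√0.00027 = 0.3357 m³/s.
The larger discharge is 0.5571 m³/s and the smaller is 0.3357 m³/s; the ratio is 1.66.

1.66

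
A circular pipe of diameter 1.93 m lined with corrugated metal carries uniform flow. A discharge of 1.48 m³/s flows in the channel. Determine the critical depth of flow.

y_c = 0.576 m

At critical depth, Q² T / (g A³) = 1, i.e. A³/T = Q²/g = 1.48²/9.81 = 0.2233.
Trying y = 0.517 m: A³/T = 0.1465 — too small.
Trying y = 0.646 m: A³/T = 0.3474 — too large.
Trying y = 0.576 m: A³/T = 0.2228 — ≈ 0.2233.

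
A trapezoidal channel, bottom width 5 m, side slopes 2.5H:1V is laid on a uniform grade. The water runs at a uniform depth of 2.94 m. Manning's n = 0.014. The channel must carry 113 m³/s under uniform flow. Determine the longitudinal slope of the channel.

S = 0.000905

With bottom width b = 5 m and side slope z = 2.5: A = (b + zy)y = (5 + 2.5×2.94)×2.94 = 36.31 m²; P = b + 2y√(1+z²) = 5 + 2×2.94×2.693 = 20.83 m.
Hydraulic radius R = A/P = 36.31/20.83 = 1.743 m.
From Manning's equation, S = [nQ / (1 A R^(2/3))]² = [0.014 × 113 / (1 × 36.31 × 1.743^(2/3))]² = 0.000905.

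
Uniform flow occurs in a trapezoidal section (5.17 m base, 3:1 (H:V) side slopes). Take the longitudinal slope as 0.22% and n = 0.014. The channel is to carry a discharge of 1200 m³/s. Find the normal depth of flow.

y_n = 6.43 m

Manning's equation rearranged: A R^(2/3) = nQ / (1·√S) = 0.014 × 1200 / (√0.0022) = 358.2.
At y = 5.63 m: A R^(2/3) = 261 — low.
At y = 6.43 m: A R^(2/3) = 357.8 — matches.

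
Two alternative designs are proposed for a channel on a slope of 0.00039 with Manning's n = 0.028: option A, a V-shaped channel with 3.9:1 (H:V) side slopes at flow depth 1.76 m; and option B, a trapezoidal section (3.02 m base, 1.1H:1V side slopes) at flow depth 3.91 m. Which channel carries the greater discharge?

Channel A: For a triangular section with side slope z = 3.9: A = zy² = 3.9×1.76² = 12.08 m²; P = 2y√(1+z²) = 2×1.76×4.026 = 14.17 m. Hydraulic radius R = A/P = 12.08/14.17 = 0.8524 m. Q_A = (1/0.028)·12.08·0.8524^(2/3)·√0.00039 = 7.66 m³/s.
Channel B: With bottom width b = 3.02 m and side slope z = 1.1: A = (b + zy)y = (3.02 + 1.1×3.91)×3.91 = 28.63 m²; P = b + 2y√(1+z²) = 3.02 + 2×3.91×1.487 = 14.65 m. Hydraulic radius R = A/P = 28.63/14.65 = 1.955 m. Q_B = (1/0.028)·28.63·1.955^(2/3)·√0.00039 = 31.56 m³/s.
Q_A = 7.66 m³/s vs Q_B = 31.56 m³/s, so channel B carries more.

channel B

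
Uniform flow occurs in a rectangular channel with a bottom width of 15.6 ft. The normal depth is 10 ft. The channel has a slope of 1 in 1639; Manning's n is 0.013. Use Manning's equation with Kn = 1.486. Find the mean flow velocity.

Flow area A = b·y = 15.6 × 10 = 156 ft². Wetted perimeter P = b + 2y = 15.6 + 2×10 = 35.6 ft.
Hydraulic radius R = A/P = 156/35.6 = 4.382 ft.
From Manning's equation, V = (1.486/n) R^(2/3) S^(1/2) = (1.486/0.013) × 4.382^(2/3) × 0.0006101^(1/2) = 7.56 ft/s.

V = 7.56 ft/s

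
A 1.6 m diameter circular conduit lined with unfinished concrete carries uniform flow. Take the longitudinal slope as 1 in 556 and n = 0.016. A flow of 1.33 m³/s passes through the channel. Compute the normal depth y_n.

Manning's equation rearranged: A R^(2/3) = nQ / (1·√S) = 0.016 × 1.33 / (√0.001799) = 0.5018.
Try y = 0.67 m: A R^(2/3) = 0.3998 — too small.
Try y = 0.762 m: A R^(2/3) = 0.5021 — matches.

y_n = 0.762 m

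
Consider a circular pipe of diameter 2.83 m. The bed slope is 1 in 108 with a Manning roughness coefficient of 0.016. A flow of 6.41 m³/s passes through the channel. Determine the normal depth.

y_n = 0.888 m

Manning's equation rearranged: A R^(2/3) = nQ / (1·√S) = 0.016 × 6.41 / (√0.009259) = 1.066.
Try y = 1.12 m: A R^(2/3) = 1.651 — too large.
Try y = 0.731 m: A R^(2/3) = 0.7298 — too small.
Try y = 0.888 m: A R^(2/3) = 1.067 — close enough.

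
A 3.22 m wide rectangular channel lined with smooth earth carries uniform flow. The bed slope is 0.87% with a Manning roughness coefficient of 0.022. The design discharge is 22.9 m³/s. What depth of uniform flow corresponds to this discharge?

y_n = 1.85 m

Manning's equation rearranged: A R^(2/3) = nQ / (1·√S) = 0.022 × 22.9 / (√0.0087) = 5.401.
Trying y = 2.13 m: A R^(2/3) = 6.473 — too large.
Trying y = 1.85 m: A R^(2/3) = 5.391 — matches.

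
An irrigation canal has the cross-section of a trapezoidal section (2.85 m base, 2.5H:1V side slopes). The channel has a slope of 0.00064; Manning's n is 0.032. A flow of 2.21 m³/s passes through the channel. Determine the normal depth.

y_n = 0.834 m

Manning's equation rearranged: A R^(2/3) = nQ / (1·√S) = 0.032 × 2.21 / (√0.00064) = 2.795.
Try y = 0.688 m: A R^(2/3) = 1.927 — low.
Try y = 0.834 m: A R^(2/3) = 2.798 — close enough.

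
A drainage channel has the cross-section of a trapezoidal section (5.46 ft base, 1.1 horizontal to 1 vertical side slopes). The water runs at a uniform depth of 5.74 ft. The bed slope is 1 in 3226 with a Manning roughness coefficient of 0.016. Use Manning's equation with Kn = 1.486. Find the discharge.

With bottom width b = 5.46 ft and side slope z = 1.1: A = (b + zy)y = (5.46 + 1.1×5.74)×5.74 = 67.58 ft²; P = b + 2y√(1+z²) = 5.46 + 2×5.74×1.487 = 22.53 ft.
Hydraulic radius R = A/P = 67.58/22.53 = 3 ft.
Manning's equation: Q = (1.486/n) A R^(2/3) S^(1/2) = (1.486/0.016) × 67.58 × 3^(2/3) × 0.00031^(1/2) = 230 ft³/s.

Q = 230 ft³/s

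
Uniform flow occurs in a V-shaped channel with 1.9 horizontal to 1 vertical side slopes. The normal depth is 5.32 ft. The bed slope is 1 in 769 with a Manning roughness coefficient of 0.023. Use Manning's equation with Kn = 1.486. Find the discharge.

For a triangular section with side slope z = 1.9: A = zy² = 1.9×5.32² = 53.77 ft²; P = 2y√(1+z²) = 2×5.32×2.147 = 22.85 ft.
Hydraulic radius R = A/P = 53.77/22.85 = 2.354 ft.
Manning's equation: Q = (1.486/n) A R^(2/3) S^(1/2) = (1.486/0.023) × 53.77 × 2.354^(2/3) × 0.0013^(1/2) = 222 ft³/s.

Q = 222 ft³/s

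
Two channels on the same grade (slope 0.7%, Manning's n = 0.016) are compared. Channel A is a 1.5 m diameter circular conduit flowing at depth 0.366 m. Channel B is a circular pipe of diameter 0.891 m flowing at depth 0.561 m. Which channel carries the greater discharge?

Channel A: For a circular section of diameter D = 1.5 m at depth y = 0.366 m, the central angle is θ = 2 arccos(1 − 2y/D) = 2.067 rad. Then A = (D²/8)(θ − sin θ) = 0.3338 m² and P = Dθ/2 = 1.55 m. Hydraulic radius R = A/P = 0.3338/1.55 = 0.2154 m. Q_A = (1/0.016)·0.3338·0.2154^(2/3)·√0.007 = 0.6273 m³/s.
Channel B: For a circular section of diameter D = 0.891 m at depth y = 0.561 m, the central angle is θ = 2 arccos(1 − 2y/D) = 3.666 rad. Then A = (D²/8)(θ − sin θ) = 0.4135 m² and P = Dθ/2 = 1.633 m. Hydraulic radius R = A/P = 0.4135/1.633 = 0.2532 m. Q_B = (1/0.016)·0.4135·0.2532^(2/3)·√0.007 = 0.8653 m³/s.
Q_A = 0.6273 m³/s vs Q_B = 0.8653 m³/s, so channel B carries more.

channel B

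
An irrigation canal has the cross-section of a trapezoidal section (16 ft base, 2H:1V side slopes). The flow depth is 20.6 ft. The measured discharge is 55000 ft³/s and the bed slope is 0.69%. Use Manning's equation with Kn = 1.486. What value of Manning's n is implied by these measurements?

n = 0.013

With bottom width b = 16 ft and side slope z = 2: A = (b + zy)y = (16 + 2×20.6)×20.6 = 1178 ft²; P = b + 2y√(1+z²) = 16 + 2×20.6×2.236 = 108.1 ft.
Hydraulic radius R = A/P = 1178/108.1 = 10.9 ft.
Rearranging Manning's equation: n = (1.486/Q) A R^(2/3) S^(1/2) = (1.486/55000) × 1178 × 10.9^(2/3) × √0.0069 = 0.013.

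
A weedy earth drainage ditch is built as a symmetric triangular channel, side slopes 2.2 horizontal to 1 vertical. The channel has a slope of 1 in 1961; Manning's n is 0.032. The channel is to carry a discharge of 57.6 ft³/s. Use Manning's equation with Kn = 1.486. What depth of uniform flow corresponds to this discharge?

y_n = 4.07 ft

Manning's equation rearranged: A R^(2/3) = nQ / (1.486·√S) = 0.032 × 57.6 / (1.486 × √0.0005099) = 54.93.
Try y = 3.56 ft: A R^(2/3) = 38.47 — short.
Try y = 4.98 ft: A R^(2/3) = 94.15 — over.
Try y = 4.07 ft: A R^(2/3) = 54.97 — close enough.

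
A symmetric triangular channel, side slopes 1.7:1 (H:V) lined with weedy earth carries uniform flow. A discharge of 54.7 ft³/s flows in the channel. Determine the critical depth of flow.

At critical depth, Q² T / (g A³) = 1, i.e. A³/T = Q²/g = 54.7²/32.2 = 92.92.
Try y = 2.75 ft: A³/T = 227.3 — high.
Try y = 1.61 ft: A³/T = 15.63 — low.
Try y = 2.3 ft: A³/T = 93.01 — matches.

y_c = 2.3 ft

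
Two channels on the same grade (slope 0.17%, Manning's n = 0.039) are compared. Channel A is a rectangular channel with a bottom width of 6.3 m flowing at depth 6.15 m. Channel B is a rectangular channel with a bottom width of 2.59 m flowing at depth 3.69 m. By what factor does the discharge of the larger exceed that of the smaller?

6.8

Channel A: Flow area A = b·y = 6.3 × 6.15 = 38.75 m². Wetted perimeter P = b + 2y = 6.3 + 2×6.15 = 18.6 m. Hydraulic radius R = A/P = 38.75/18.6 = 2.083 m. Q_A = (1/0.039)·38.75·2.083^(2/3)·√0.0017 = 66.81 m³/s.
Channel B: Flow area A = b·y = 2.59 × 3.69 = 9.557 m². Wetted perimeter P = b + 2y = 2.59 + 2×3.69 = 9.97 m. Hydraulic radius R = A/P = 9.557/9.97 = 0.9586 m. Q_B = (1/0.039)·9.557·0.9586^(2/3)·√0.0017 = 9.823 m³/s.
The larger discharge is 66.81 m³/s and the smaller is 9.823 m³/s; the ratio is 6.8.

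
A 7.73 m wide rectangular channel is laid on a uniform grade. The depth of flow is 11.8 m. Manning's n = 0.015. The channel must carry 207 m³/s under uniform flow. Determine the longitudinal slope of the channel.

S = 0.000279

Flow area A = b·y = 7.73 × 11.8 = 91.21 m². Wetted perimeter P = b + 2y = 7.73 + 2×11.8 = 31.33 m.
Hydraulic radius R = A/P = 91.21/31.33 = 2.911 m.
From Manning's equation, S = [nQ / (1 A R^(2/3))]² = [0.015 × 207 / (1 × 91.21 × 2.911^(2/3))]² = 0.000279.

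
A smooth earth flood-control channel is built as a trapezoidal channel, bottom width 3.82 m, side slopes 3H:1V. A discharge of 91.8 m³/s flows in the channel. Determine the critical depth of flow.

At critical depth, Q² T / (g A³) = 1, i.e. A³/T = Q²/g = 91.8²/9.81 = 859.
Trying y = 2.55 m: A³/T = 1309 — too large.
Trying y = 1.64 m: A³/T = 215.6 — too small.
Trying y = 2.31 m: A³/T = 866.1 — close enough.

y_c = 2.31 m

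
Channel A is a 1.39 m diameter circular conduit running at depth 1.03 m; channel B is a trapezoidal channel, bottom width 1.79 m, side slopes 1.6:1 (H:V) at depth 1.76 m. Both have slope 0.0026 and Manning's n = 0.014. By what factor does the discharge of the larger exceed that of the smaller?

11.7

Channel A: For a circular section of diameter D = 1.39 m at depth y = 1.03 m, the central angle is θ = 2 arccos(1 − 2y/D) = 4.147 rad. Then A = (D²/8)(θ − sin θ) = 1.206 m² and P = Dθ/2 = 2.883 m. Hydraulic radius R = A/P = 1.206/2.883 = 0.4183 m. Q_A = (1/0.014)·1.206·0.4183^(2/3)·√0.0026 = 2.456 m³/s.
Channel B: With bottom width b = 1.79 m and side slope z = 1.6: A = (b + zy)y = (1.79 + 1.6×1.76)×1.76 = 8.107 m²; P = b + 2y√(1+z²) = 1.79 + 2×1.76×1.887 = 8.432 m. Hydraulic radius R = A/P = 8.107/8.432 = 0.9615 m. Q_B = (1/0.014)·8.107·0.9615^(2/3)·√0.0026 = 28.76 m³/s.
The larger discharge is 28.76 m³/s and the smaller is 2.456 m³/s; the ratio is 11.7.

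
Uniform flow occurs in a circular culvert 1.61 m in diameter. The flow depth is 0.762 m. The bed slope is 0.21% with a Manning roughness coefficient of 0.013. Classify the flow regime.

subcritical

For a circular section of diameter D = 1.61 m at depth y = 0.762 m, the central angle is θ = 2 arccos(1 − 2y/D) = 3.035 rad. Then A = (D²/8)(θ − sin θ) = 0.9487 m² and P = Dθ/2 = 2.443 m.
Hydraulic radius R = A/P = 0.9487/2.443 = 0.3884 m.
V = (1/n) R^(2/3) √S = (1/0.013) × 0.3884^(2/3) × √0.0021 = 1.876 m/s. Hydraulic depth D_h = A/T = 0.9487/1.608 = 0.5901 m.
Froude number Fr = V/√(g·D_h) = 1.876/√(9.81×0.5901) = 0.78, which is less than 1, so the flow is subcritical.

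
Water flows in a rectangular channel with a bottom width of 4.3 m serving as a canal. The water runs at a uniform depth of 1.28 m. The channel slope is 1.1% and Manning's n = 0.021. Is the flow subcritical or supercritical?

supercritical

Flow area A = b·y = 4.3 × 1.28 = 5.504 m². Wetted perimeter P = b + 2y = 4.3 + 2×1.28 = 6.86 m.
Hydraulic radius R = A/P = 5.504/6.86 = 0.8023 m.
V = (1/n) R^(2/3) √S = (1/0.021) × 0.8023^(2/3) × √0.011 = 4.312 m/s. Hydraulic depth D_h = A/T = 5.504/4.3 = 1.28 m.
Froude number Fr = V/√(g·D_h) = 4.312/√(9.81×1.28) = 1.22, which is greater than 1, so the flow is supercritical.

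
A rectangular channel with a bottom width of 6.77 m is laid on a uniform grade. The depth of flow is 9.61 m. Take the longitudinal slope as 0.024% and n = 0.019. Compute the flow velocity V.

V = 1.5 m/s

Flow area A = b·y = 6.77 × 9.61 = 65.06 m². Wetted perimeter P = b + 2y = 6.77 + 2×9.61 = 25.99 m.
Hydraulic radius R = A/P = 65.06/25.99 = 2.503 m.
From Manning's equation, V = (1/n) R^(2/3) S^(1/2) = (1/0.019) × 2.503^(2/3) × 0.00024^(1/2) = 1.5 m/s.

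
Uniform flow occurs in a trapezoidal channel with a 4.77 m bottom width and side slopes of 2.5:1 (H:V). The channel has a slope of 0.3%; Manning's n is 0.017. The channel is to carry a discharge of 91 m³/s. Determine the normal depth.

Manning's equation rearranged: A R^(2/3) = nQ / (1·√S) = 0.017 × 91 / (√0.003) = 28.24.
At y = 1.88 m: A R^(2/3) = 20.05 — too small.
At y = 2.22 m: A R^(2/3) = 28.26 — matches.

y_n = 2.22 m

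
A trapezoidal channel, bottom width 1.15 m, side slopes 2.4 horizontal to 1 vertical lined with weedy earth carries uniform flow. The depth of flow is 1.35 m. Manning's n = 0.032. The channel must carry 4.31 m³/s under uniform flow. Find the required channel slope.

With bottom width b = 1.15 m and side slope z = 2.4: A = (b + zy)y = (1.15 + 2.4×1.35)×1.35 = 5.927 m²; P = b + 2y√(1+z²) = 1.15 + 2×1.35×2.6 = 8.17 m.
Hydraulic radius R = A/P = 5.927/8.17 = 0.7254 m.
From Manning's equation, S = [nQ / (1 A R^(2/3))]² = [0.032 × 4.31 / (1 × 5.927 × 0.7254^(2/3))]² = 0.000831.

S = 0.000831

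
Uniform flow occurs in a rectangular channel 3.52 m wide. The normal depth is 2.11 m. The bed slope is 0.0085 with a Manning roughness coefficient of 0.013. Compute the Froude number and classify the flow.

Flow area A = b·y = 3.52 × 2.11 = 7.427 m². Wetted perimeter P = b + 2y = 3.52 + 2×2.11 = 7.74 m.
Hydraulic radius R = A/P = 7.427/7.74 = 0.9596 m.
V = (1/n) R^(2/3) √S = (1/0.013) × 0.9596^(2/3) × √0.0085 = 6.9 m/s. Hydraulic depth D_h = A/T = 7.427/3.52 = 2.11 m.
Froude number Fr = V/√(g·D_h) = 6.9/√(9.81×2.11) = 1.52, which is greater than 1, so the flow is supercritical.

supercritical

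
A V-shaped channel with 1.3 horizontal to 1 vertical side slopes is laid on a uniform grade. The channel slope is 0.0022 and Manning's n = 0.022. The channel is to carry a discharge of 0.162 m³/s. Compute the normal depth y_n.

y_n = 0.435 m

Manning's equation rearranged: A R^(2/3) = nQ / (1·√S) = 0.022 × 0.162 / (√0.0022) = 0.07598.
At y = 0.377 m: A R^(2/3) = 0.05202 — too small.
At y = 0.551 m: A R^(2/3) = 0.1431 — too large.
At y = 0.435 m: A R^(2/3) = 0.0762 — close enough.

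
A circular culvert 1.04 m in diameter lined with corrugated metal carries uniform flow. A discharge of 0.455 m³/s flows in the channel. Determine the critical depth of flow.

y_c = 0.375 m

At critical depth, Q² T / (g A³) = 1, i.e. A³/T = Q²/g = 0.455²/9.81 = 0.0211.
Trying y = 0.469 m: A³/T = 0.04965 — too large.
Trying y = 0.375 m: A³/T = 0.02103 — ≈ 0.0211.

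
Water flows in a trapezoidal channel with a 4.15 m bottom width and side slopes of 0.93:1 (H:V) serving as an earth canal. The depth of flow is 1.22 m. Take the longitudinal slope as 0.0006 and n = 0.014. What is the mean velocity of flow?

V = 1.58 m/s

With bottom width b = 4.15 m and side slope z = 0.93: A = (b + zy)y = (4.15 + 0.93×1.22)×1.22 = 6.447 m²; P = b + 2y√(1+z²) = 4.15 + 2×1.22×1.366 = 7.482 m.
Hydraulic radius R = A/P = 6.447/7.482 = 0.8617 m.
From Manning's equation, V = (1/n) R^(2/3) S^(1/2) = (1/0.014) × 0.8617^(2/3) × 0.0006^(1/2) = 1.58 m/s.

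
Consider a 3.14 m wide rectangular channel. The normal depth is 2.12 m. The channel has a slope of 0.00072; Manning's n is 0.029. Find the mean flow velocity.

Flow area A = b·y = 3.14 × 2.12 = 6.657 m². Wetted perimeter P = b + 2y = 3.14 + 2×2.12 = 7.38 m.
Hydraulic radius R = A/P = 6.657/7.38 = 0.902 m.
From Manning's equation, V = (1/n) R^(2/3) S^(1/2) = (1/0.029) × 0.902^(2/3) × 0.00072^(1/2) = 0.864 m/s.

V = 0.864 m/s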